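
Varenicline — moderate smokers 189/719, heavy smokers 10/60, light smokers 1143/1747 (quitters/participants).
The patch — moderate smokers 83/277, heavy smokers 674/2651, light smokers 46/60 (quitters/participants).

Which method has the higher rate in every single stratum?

the patch

Moderate smokers: varenicline 189/719 = 26.3%, the patch 83/277 = 30.0% → the patch
Heavy smokers: varenicline 10/60 = 16.7%, the patch 674/2651 = 25.4% → the patch
Light smokers: varenicline 1143/1747 = 65.4%, the patch 46/60 = 76.7% → the patch
The patch has the higher rate in all 3 groups.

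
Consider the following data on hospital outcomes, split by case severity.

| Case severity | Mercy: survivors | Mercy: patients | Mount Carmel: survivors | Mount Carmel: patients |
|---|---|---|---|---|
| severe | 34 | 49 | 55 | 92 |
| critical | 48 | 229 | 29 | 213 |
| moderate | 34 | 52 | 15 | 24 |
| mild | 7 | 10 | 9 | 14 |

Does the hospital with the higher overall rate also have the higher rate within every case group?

Yes

Severe: Mercy 34/49 = 69.4%, Mount Carmel 55/92 = 59.8% → Mercy
Critical: Mercy 48/229 = 21.0%, Mount Carmel 29/213 = 13.6% → Mercy
Moderate: Mercy 34/52 = 65.4%, Mount Carmel 15/24 = 62.5% → Mercy
Mild: Mercy 7/10 = 70.0%, Mount Carmel 9/14 = 64.3% → Mercy
Overall: Mercy 123/340 = 36.2%, Mount Carmel 108/343 = 31.5% → Mercy
Mercy wins overall and in every case group — no reversal.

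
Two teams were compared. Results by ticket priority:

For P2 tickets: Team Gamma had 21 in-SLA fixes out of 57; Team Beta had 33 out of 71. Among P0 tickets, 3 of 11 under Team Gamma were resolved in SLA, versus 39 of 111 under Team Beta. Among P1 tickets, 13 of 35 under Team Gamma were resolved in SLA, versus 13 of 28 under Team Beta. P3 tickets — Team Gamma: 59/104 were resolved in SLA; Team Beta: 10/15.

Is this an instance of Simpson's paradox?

Yes

P2: Team Gamma 21/57 = 36.8%, Team Beta 33/71 = 46.5% → Team Beta
P0: Team Gamma 3/11 = 27.3%, Team Beta 39/111 = 35.1% → Team Beta
P1: Team Gamma 13/35 = 37.1%, Team Beta 13/28 = 46.4% → Team Beta
P3: Team Gamma 59/104 = 56.7%, Team Beta 10/15 = 66.7% → Team Beta
Overall: Team Gamma 96/207 = 46.4%, Team Beta 95/225 = 42.2% → Team Gamma
Team Beta wins each ticket group but Team Gamma wins overall — the comparison reverses. Team Beta's tickets skew toward P0, which has a lower base rate.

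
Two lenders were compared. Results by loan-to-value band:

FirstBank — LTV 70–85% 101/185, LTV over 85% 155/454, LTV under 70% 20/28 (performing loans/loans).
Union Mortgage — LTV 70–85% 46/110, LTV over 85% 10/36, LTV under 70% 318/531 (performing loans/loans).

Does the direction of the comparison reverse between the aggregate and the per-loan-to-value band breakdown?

Yes

LTV 70–85%: FirstBank 101/185 = 54.6%, Union Mortgage 46/110 = 41.8% → FirstBank
LTV over 85%: FirstBank 155/454 = 34.1%, Union Mortgage 10/36 = 27.8% → FirstBank
LTV under 70%: FirstBank 20/28 = 71.4%, Union Mortgage 318/531 = 59.9% → FirstBank
Overall: FirstBank 276/667 = 41.4%, Union Mortgage 374/677 = 55.2% → Union Mortgage
FirstBank wins each loan-to-value group but Union Mortgage wins overall — the comparison reverses. FirstBank's loans skew toward LTV over 85%, which has a lower base rate.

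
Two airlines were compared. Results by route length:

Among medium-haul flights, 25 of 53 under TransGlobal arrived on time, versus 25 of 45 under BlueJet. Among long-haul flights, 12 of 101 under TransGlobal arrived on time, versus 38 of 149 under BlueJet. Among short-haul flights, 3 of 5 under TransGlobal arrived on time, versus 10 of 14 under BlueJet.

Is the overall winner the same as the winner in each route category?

Medium-haul: TransGlobal 25/53 = 47.2%, BlueJet 25/45 = 55.6% → BlueJet
Long-haul: TransGlobal 12/101 = 11.9%, BlueJet 38/149 = 25.5% → BlueJet
Short-haul: TransGlobal 3/5 = 60.0%, BlueJet 10/14 = 71.4% → BlueJet
Overall: TransGlobal 40/159 = 25.2%, BlueJet 73/208 = 35.1% → BlueJet
BlueJet wins overall and in every route group — no reversal.

Yes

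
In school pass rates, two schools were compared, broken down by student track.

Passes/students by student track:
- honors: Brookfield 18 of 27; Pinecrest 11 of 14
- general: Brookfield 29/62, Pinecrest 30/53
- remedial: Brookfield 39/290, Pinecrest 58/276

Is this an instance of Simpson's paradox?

No

Honors: Brookfield 18/27 = 66.7%, Pinecrest 11/14 = 78.6% → Pinecrest
General: Brookfield 29/62 = 46.8%, Pinecrest 30/53 = 56.6% → Pinecrest
Remedial: Brookfield 39/290 = 13.4%, Pinecrest 58/276 = 21.0% → Pinecrest
Overall: Brookfield 86/379 = 22.7%, Pinecrest 99/343 = 28.9% → Pinecrest
Pinecrest wins overall and in every student group — no reversal.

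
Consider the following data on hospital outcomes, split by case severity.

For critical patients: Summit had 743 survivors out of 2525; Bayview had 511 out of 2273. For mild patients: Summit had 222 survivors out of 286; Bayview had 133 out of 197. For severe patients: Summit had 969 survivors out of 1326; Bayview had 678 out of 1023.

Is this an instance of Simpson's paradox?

No

Critical: Summit 743/2525 = 29.4%, Bayview 511/2273 = 22.5% → Summit
Mild: Summit 222/286 = 77.6%, Bayview 133/197 = 67.5% → Summit
Severe: Summit 969/1326 = 73.1%, Bayview 678/1023 = 66.3% → Summit
Overall: Summit 1934/4137 = 46.7%, Bayview 1322/3493 = 37.8% → Summit
Summit wins overall and in every case group — no reversal.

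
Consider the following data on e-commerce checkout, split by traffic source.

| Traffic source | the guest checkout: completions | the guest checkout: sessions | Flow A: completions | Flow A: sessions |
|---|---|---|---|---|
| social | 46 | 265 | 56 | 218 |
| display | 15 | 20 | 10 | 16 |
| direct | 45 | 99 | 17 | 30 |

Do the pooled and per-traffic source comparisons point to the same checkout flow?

No

Social: the guest checkout 46/265 = 17.4%, Flow A 56/218 = 25.7% → Flow A
Display: the guest checkout 15/20 = 75.0%, Flow A 10/16 = 62.5% → the guest checkout
Direct: the guest checkout 45/99 = 45.5%, Flow A 17/30 = 56.7% → Flow A
Overall: the guest checkout 106/384 = 27.6%, Flow A 83/264 = 31.4% → Flow A
Neither sweeps: the guest checkout wins 1 of 3 groups, Flow A wins 2. Flow A wins overall but not every group — no Simpson reversal.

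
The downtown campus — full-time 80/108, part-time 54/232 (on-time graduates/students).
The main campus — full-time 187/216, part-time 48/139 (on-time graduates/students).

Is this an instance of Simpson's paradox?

Full-time: the downtown campus 80/108 = 74.1%, the main campus 187/216 = 86.6% → the main campus
Part-time: the downtown campus 54/232 = 23.3%, the main campus 48/139 = 34.5% → the main campus
Overall: the downtown campus 134/340 = 39.4%, the main campus 235/355 = 66.2% → the main campus
The main campus wins overall and in every enrollment group — no reversal.

No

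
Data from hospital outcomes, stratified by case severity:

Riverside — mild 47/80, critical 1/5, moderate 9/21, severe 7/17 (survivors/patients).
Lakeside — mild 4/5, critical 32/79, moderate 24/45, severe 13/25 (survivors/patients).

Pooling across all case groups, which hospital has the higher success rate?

Riverside

Mild: Riverside 47/80 = 58.8%, Lakeside 4/5 = 80.0% → Lakeside
Critical: Riverside 1/5 = 20.0%, Lakeside 32/79 = 40.5% → Lakeside
Moderate: Riverside 9/21 = 42.9%, Lakeside 24/45 = 53.3% → Lakeside
Severe: Riverside 7/17 = 41.2%, Lakeside 13/25 = 52.0% → Lakeside
Overall: Riverside 64/123 = 52.0%, Lakeside 73/154 = 47.4% → Riverside
(Lakeside wins every case group but Riverside wins overall — Lakeside's patients skew toward the low-rate critical group.)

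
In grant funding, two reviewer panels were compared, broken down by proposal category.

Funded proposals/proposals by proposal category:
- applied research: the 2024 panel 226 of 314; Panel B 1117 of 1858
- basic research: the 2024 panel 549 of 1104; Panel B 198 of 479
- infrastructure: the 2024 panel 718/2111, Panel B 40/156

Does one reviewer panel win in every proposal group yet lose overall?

Yes

Applied research: the 2024 panel 226/314 = 72.0%, Panel B 1117/1858 = 60.1% → the 2024 panel
Basic research: the 2024 panel 549/1104 = 49.7%, Panel B 198/479 = 41.3% → the 2024 panel
Infrastructure: the 2024 panel 718/2111 = 34.0%, Panel B 40/156 = 25.6% → the 2024 panel
Overall: the 2024 panel 1493/3529 = 42.3%, Panel B 1355/2493 = 54.4% → Panel B
The 2024 panel wins each proposal group but Panel B wins overall — the comparison reverses. The 2024 panel's proposals skew toward infrastructure, which has a lower base rate.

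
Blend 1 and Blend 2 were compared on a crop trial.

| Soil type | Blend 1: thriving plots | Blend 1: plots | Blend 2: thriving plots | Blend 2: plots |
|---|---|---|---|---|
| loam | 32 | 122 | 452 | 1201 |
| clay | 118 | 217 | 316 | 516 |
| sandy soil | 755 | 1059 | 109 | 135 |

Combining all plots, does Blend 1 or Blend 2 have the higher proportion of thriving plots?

Blend 1

Loam: Blend 1 32/122 = 26.2%, Blend 2 452/1201 = 37.6% → Blend 2
Clay: Blend 1 118/217 = 54.4%, Blend 2 316/516 = 61.2% → Blend 2
Sandy soil: Blend 1 755/1059 = 71.3%, Blend 2 109/135 = 80.7% → Blend 2
Overall: Blend 1 905/1398 = 64.7%, Blend 2 877/1852 = 47.4% → Blend 1
(Blend 2 wins every soil group but Blend 1 wins overall — Blend 2's plots skew toward the low-rate loam group.)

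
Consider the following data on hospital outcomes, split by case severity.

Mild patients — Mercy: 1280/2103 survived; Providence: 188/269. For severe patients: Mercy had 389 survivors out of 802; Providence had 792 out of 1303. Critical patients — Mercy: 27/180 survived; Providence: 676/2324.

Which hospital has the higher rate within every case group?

Providence

Mild: Mercy 1280/2103 = 60.9%, Providence 188/269 = 69.9% → Providence
Severe: Mercy 389/802 = 48.5%, Providence 792/1303 = 60.8% → Providence
Critical: Mercy 27/180 = 15.0%, Providence 676/2324 = 29.1% → Providence
Providence has the higher rate in all 3 groups.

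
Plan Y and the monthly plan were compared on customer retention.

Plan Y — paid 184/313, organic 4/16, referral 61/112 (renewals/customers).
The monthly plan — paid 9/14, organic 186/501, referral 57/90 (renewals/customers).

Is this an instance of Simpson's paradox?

Paid: Plan Y 184/313 = 58.8%, the monthly plan 9/14 = 64.3% → the monthly plan
Organic: Plan Y 4/16 = 25.0%, the monthly plan 186/501 = 37.1% → the monthly plan
Referral: Plan Y 61/112 = 54.5%, the monthly plan 57/90 = 63.3% → the monthly plan
Overall: Plan Y 249/441 = 56.5%, the monthly plan 252/605 = 41.7% → Plan Y
The monthly plan wins each signup group but Plan Y wins overall — the comparison reverses. The monthly plan's customers skew toward organic, which has a lower base rate.

Yes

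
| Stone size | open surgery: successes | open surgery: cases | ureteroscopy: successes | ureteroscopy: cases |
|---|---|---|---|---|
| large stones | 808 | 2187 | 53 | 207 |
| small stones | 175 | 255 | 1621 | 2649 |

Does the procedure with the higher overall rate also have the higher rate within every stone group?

Large stones: open surgery 808/2187 = 36.9%, ureteroscopy 53/207 = 25.6% → open surgery
Small stones: open surgery 175/255 = 68.6%, ureteroscopy 1621/2649 = 61.2% → open surgery
Overall: open surgery 983/2442 = 40.3%, ureteroscopy 1674/2856 = 58.6% → ureteroscopy
Open surgery wins each stone group but ureteroscopy wins overall — the comparison reverses. Open surgery's cases skew toward large stones, which has a lower base rate.

No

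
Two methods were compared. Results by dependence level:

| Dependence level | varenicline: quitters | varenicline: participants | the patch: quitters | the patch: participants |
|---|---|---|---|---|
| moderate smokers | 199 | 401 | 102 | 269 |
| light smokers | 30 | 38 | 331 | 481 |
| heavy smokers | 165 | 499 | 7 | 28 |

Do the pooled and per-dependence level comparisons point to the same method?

Moderate smokers: varenicline 199/401 = 49.6%, the patch 102/269 = 37.9% → varenicline
Light smokers: varenicline 30/38 = 78.9%, the patch 331/481 = 68.8% → varenicline
Heavy smokers: varenicline 165/499 = 33.1%, the patch 7/28 = 25.0% → varenicline
Overall: varenicline 394/938 = 42.0%, the patch 440/778 = 56.6% → the patch
Varenicline wins each dependence group but the patch wins overall — the comparison reverses. Varenicline's participants skew toward heavy smokers, which has a lower base rate.

No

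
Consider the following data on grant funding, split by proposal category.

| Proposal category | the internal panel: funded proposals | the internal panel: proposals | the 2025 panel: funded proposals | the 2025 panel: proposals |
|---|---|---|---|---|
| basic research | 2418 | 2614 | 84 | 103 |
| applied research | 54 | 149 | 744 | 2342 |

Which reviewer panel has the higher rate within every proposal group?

Basic research: the internal panel 2418/2614 = 92.5%, the 2025 panel 84/103 = 81.6% → the internal panel
Applied research: the internal panel 54/149 = 36.2%, the 2025 panel 744/2342 = 31.8% → the internal panel
The internal panel has the higher rate in both groups.

the internal panel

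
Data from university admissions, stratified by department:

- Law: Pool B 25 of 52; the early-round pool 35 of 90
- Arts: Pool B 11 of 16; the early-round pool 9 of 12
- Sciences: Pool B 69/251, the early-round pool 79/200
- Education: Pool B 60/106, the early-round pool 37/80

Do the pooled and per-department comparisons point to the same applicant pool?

Law: Pool B 25/52 = 48.1%, the early-round pool 35/90 = 38.9% → Pool B
Arts: Pool B 11/16 = 68.8%, the early-round pool 9/12 = 75.0% → the early-round pool
Sciences: Pool B 69/251 = 27.5%, the early-round pool 79/200 = 39.5% → the early-round pool
Education: Pool B 60/106 = 56.6%, the early-round pool 37/80 = 46.2% → Pool B
Overall: Pool B 165/425 = 38.8%, the early-round pool 160/382 = 41.9% → the early-round pool
Neither sweeps: Pool B wins 2 of 4 groups, the early-round pool wins 2. The early-round pool wins overall but not every group — no Simpson reversal.

No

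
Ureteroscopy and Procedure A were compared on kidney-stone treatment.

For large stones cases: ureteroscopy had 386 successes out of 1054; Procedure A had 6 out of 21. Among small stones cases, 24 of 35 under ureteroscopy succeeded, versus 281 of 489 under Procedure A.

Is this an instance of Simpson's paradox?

Yes

Large stones: ureteroscopy 386/1054 = 36.6%, Procedure A 6/21 = 28.6% → ureteroscopy
Small stones: ureteroscopy 24/35 = 68.6%, Procedure A 281/489 = 57.5% → ureteroscopy
Overall: ureteroscopy 410/1089 = 37.6%, Procedure A 287/510 = 56.3% → Procedure A
Ureteroscopy wins each stone group but Procedure A wins overall — the comparison reverses. Ureteroscopy's cases skew toward large stones, which has a lower base rate.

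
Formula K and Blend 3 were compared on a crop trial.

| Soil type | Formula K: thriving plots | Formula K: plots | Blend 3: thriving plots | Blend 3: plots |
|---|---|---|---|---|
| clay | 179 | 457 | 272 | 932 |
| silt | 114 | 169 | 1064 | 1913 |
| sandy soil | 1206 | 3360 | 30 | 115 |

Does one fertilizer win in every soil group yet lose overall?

Clay: Formula K 179/457 = 39.2%, Blend 3 272/932 = 29.2% → Formula K
Silt: Formula K 114/169 = 67.5%, Blend 3 1064/1913 = 55.6% → Formula K
Sandy soil: Formula K 1206/3360 = 35.9%, Blend 3 30/115 = 26.1% → Formula K
Overall: Formula K 1499/3986 = 37.6%, Blend 3 1366/2960 = 46.1% → Blend 3
Formula K wins each soil group but Blend 3 wins overall — the comparison reverses. Formula K's plots skew toward sandy soil, which has a lower base rate.

Yes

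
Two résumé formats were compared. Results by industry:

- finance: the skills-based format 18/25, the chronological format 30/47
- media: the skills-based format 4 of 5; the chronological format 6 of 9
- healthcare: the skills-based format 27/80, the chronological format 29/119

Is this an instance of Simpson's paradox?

No

Finance: the skills-based format 18/25 = 72.0%, the chronological format 30/47 = 63.8% → the skills-based format
Media: the skills-based format 4/5 = 80.0%, the chronological format 6/9 = 66.7% → the skills-based format
Healthcare: the skills-based format 27/80 = 33.8%, the chronological format 29/119 = 24.4% → the skills-based format
Overall: the skills-based format 49/110 = 44.5%, the chronological format 65/175 = 37.1% → the skills-based format
The skills-based format wins overall and in every industry group — no reversal.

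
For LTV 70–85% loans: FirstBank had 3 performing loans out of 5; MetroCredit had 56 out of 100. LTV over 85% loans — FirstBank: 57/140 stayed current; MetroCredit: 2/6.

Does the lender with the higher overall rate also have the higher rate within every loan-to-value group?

No

LTV 70–85%: FirstBank 3/5 = 60.0%, MetroCredit 56/100 = 56.0% → FirstBank
LTV over 85%: FirstBank 57/140 = 40.7%, MetroCredit 2/6 = 33.3% → FirstBank
Overall: FirstBank 60/145 = 41.4%, MetroCredit 58/106 = 54.7% → MetroCredit
FirstBank wins each loan-to-value group but MetroCredit wins overall — the comparison reverses. FirstBank's loans skew toward LTV over 85%, which has a lower base rate.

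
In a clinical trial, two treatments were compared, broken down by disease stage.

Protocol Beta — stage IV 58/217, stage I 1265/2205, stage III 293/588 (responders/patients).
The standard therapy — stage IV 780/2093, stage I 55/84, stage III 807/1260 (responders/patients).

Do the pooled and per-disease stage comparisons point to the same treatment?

Stage IV: Protocol Beta 58/217 = 26.7%, the standard therapy 780/2093 = 37.3% → the standard therapy
Stage I: Protocol Beta 1265/2205 = 57.4%, the standard therapy 55/84 = 65.5% → the standard therapy
Stage III: Protocol Beta 293/588 = 49.8%, the standard therapy 807/1260 = 64.0% → the standard therapy
Overall: Protocol Beta 1616/3010 = 53.7%, the standard therapy 1642/3437 = 47.8% → Protocol Beta
The standard therapy wins each disease group but Protocol Beta wins overall — the comparison reverses. The standard therapy's patients skew toward stage IV, which has a lower base rate.

No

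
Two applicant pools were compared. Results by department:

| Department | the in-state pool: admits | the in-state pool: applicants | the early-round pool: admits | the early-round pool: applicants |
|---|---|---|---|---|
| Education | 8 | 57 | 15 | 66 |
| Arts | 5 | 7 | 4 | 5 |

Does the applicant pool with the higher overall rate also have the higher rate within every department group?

Education: the in-state pool 8/57 = 14.0%, the early-round pool 15/66 = 22.7% → the early-round pool
Arts: the in-state pool 5/7 = 71.4%, the early-round pool 4/5 = 80.0% → the early-round pool
Overall: the in-state pool 13/64 = 20.3%, the early-round pool 19/71 = 26.8% → the early-round pool
The early-round pool wins overall and in every department group — no reversal.

Yes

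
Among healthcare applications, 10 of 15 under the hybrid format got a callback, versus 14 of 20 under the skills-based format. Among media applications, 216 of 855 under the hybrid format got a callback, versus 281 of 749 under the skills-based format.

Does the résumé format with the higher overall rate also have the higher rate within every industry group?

Yes

Healthcare: the hybrid format 10/15 = 66.7%, the skills-based format 14/20 = 70.0% → the skills-based format
Media: the hybrid format 216/855 = 25.3%, the skills-based format 281/749 = 37.5% → the skills-based format
Overall: the hybrid format 226/870 = 26.0%, the skills-based format 295/769 = 38.4% → the skills-based format
The skills-based format wins overall and in every industry group — no reversal.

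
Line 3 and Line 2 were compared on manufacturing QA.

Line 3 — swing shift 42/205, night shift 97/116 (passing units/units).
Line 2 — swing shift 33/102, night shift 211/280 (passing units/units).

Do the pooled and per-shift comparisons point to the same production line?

Swing shift: Line 3 42/205 = 20.5%, Line 2 33/102 = 32.4% → Line 2
Night shift: Line 3 97/116 = 83.6%, Line 2 211/280 = 75.4% → Line 3
Overall: Line 3 139/321 = 43.3%, Line 2 244/382 = 63.9% → Line 2
Neither sweeps: Line 3 wins 1 of 2 groups, Line 2 wins 1. Line 2 wins overall but not every group — no Simpson reversal.

No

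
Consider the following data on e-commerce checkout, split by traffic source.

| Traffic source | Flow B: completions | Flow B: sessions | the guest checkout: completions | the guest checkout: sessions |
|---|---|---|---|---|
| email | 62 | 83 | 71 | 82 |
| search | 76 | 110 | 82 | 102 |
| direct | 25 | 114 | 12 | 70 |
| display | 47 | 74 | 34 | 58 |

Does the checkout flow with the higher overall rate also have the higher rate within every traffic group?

Email: Flow B 62/83 = 74.7%, the guest checkout 71/82 = 86.6% → the guest checkout
Search: Flow B 76/110 = 69.1%, the guest checkout 82/102 = 80.4% → the guest checkout
Direct: Flow B 25/114 = 21.9%, the guest checkout 12/70 = 17.1% → Flow B
Display: Flow B 47/74 = 63.5%, the guest checkout 34/58 = 58.6% → Flow B
Overall: Flow B 210/381 = 55.1%, the guest checkout 199/312 = 63.8% → the guest checkout
Neither sweeps: Flow B wins 2 of 4 groups, the guest checkout wins 2. The guest checkout wins overall but not every group — no Simpson reversal.

No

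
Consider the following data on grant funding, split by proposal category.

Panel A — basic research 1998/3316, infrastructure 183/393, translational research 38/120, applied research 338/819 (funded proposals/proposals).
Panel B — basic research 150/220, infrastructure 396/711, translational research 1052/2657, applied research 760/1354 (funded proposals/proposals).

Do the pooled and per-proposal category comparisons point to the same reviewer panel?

Basic research: Panel A 1998/3316 = 60.3%, Panel B 150/220 = 68.2% → Panel B
Infrastructure: Panel A 183/393 = 46.6%, Panel B 396/711 = 55.7% → Panel B
Translational research: Panel A 38/120 = 31.7%, Panel B 1052/2657 = 39.6% → Panel B
Applied research: Panel A 338/819 = 41.3%, Panel B 760/1354 = 56.1% → Panel B
Overall: Panel A 2557/4648 = 55.0%, Panel B 2358/4942 = 47.7% → Panel A
Panel B wins each proposal group but Panel A wins overall — the comparison reverses. Panel B's proposals skew toward translational research, which has a lower base rate.

No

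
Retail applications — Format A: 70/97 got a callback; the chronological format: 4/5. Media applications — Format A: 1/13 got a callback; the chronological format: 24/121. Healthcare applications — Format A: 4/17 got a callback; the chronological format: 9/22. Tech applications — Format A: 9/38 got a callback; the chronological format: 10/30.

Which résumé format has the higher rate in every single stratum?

the chronological format

Retail: Format A 70/97 = 72.2%, the chronological format 4/5 = 80.0% → the chronological format
Media: Format A 1/13 = 7.7%, the chronological format 24/121 = 19.8% → the chronological format
Healthcare: Format A 4/17 = 23.5%, the chronological format 9/22 = 40.9% → the chronological format
Tech: Format A 9/38 = 23.7%, the chronological format 10/30 = 33.3% → the chronological format
The chronological format has the higher rate in all 4 groups.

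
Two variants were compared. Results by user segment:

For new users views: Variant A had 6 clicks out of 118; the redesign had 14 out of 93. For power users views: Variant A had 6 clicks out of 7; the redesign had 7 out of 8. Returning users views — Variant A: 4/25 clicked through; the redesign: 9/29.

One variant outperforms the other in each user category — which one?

the redesign

New users: Variant A 6/118 = 5.1%, the redesign 14/93 = 15.1% → the redesign
Power users: Variant A 6/7 = 85.7%, the redesign 7/8 = 87.5% → the redesign
Returning users: Variant A 4/25 = 16.0%, the redesign 9/29 = 31.0% → the redesign
The redesign has the higher rate in all 3 groups.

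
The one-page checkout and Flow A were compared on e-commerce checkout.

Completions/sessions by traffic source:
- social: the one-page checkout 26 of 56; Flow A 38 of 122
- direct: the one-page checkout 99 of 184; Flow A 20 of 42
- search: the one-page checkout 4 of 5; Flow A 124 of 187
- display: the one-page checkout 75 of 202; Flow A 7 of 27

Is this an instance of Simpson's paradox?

Yes

Social: the one-page checkout 26/56 = 46.4%, Flow A 38/122 = 31.1% → the one-page checkout
Direct: the one-page checkout 99/184 = 53.8%, Flow A 20/42 = 47.6% → the one-page checkout
Search: the one-page checkout 4/5 = 80.0%, Flow A 124/187 = 66.3% → the one-page checkout
Display: the one-page checkout 75/202 = 37.1%, Flow A 7/27 = 25.9% → the one-page checkout
Overall: the one-page checkout 204/447 = 45.6%, Flow A 189/378 = 50.0% → Flow A
The one-page checkout wins each traffic group but Flow A wins overall — the comparison reverses. The one-page checkout's sessions skew toward display, which has a lower base rate.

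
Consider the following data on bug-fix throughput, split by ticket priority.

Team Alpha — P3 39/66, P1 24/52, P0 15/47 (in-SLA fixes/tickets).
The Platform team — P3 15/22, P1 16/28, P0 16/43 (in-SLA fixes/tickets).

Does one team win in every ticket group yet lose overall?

P3: Team Alpha 39/66 = 59.1%, the Platform team 15/22 = 68.2% → the Platform team
P1: Team Alpha 24/52 = 46.2%, the Platform team 16/28 = 57.1% → the Platform team
P0: Team Alpha 15/47 = 31.9%, the Platform team 16/43 = 37.2% → the Platform team
Overall: Team Alpha 78/165 = 47.3%, the Platform team 47/93 = 50.5% → the Platform team
The Platform team wins overall and in every ticket group — no reversal.

No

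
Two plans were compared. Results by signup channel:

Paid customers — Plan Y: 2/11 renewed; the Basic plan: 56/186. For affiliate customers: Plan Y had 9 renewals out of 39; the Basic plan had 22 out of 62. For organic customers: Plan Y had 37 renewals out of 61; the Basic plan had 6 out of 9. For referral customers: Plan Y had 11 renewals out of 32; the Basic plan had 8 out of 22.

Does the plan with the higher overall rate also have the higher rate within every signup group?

No

Paid: Plan Y 2/11 = 18.2%, the Basic plan 56/186 = 30.1% → the Basic plan
Affiliate: Plan Y 9/39 = 23.1%, the Basic plan 22/62 = 35.5% → the Basic plan
Organic: Plan Y 37/61 = 60.7%, the Basic plan 6/9 = 66.7% → the Basic plan
Referral: Plan Y 11/32 = 34.4%, the Basic plan 8/22 = 36.4% → the Basic plan
Overall: Plan Y 59/143 = 41.3%, the Basic plan 92/279 = 33.0% → Plan Y
The Basic plan wins each signup group but Plan Y wins overall — the comparison reverses. The Basic plan's customers skew toward paid, which has a lower base rate.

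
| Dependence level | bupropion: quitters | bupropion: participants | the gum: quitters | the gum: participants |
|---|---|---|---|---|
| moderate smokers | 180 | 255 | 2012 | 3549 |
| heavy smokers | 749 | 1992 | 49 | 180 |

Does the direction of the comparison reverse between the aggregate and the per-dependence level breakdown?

Yes

Moderate smokers: bupropion 180/255 = 70.6%, the gum 2012/3549 = 56.7% → bupropion
Heavy smokers: bupropion 749/1992 = 37.6%, the gum 49/180 = 27.2% → bupropion
Overall: bupropion 929/2247 = 41.3%, the gum 2061/3729 = 55.3% → the gum
Bupropion wins each dependence group but the gum wins overall — the comparison reverses. Bupropion's participants skew toward heavy smokers, which has a lower base rate.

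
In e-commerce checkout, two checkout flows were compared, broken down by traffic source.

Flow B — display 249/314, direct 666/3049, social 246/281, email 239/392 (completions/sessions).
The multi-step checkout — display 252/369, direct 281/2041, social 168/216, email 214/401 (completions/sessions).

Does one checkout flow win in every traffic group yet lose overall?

No

Display: Flow B 249/314 = 79.3%, the multi-step checkout 252/369 = 68.3% → Flow B
Direct: Flow B 666/3049 = 21.8%, the multi-step checkout 281/2041 = 13.8% → Flow B
Social: Flow B 246/281 = 87.5%, the multi-step checkout 168/216 = 77.8% → Flow B
Email: Flow B 239/392 = 61.0%, the multi-step checkout 214/401 = 53.4% → Flow B
Overall: Flow B 1400/4036 = 34.7%, the multi-step checkout 915/3027 = 30.2% → Flow B
Flow B wins overall and in every traffic group — no reversal.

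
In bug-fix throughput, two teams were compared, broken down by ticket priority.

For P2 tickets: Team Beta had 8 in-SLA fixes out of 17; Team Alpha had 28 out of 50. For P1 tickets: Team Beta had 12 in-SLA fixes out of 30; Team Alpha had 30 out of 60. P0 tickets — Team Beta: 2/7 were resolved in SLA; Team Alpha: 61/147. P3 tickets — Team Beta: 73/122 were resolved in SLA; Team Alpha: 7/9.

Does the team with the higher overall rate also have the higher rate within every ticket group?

P2: Team Beta 8/17 = 47.1%, Team Alpha 28/50 = 56.0% → Team Alpha
P1: Team Beta 12/30 = 40.0%, Team Alpha 30/60 = 50.0% → Team Alpha
P0: Team Beta 2/7 = 28.6%, Team Alpha 61/147 = 41.5% → Team Alpha
P3: Team Beta 73/122 = 59.8%, Team Alpha 7/9 = 77.8% → Team Alpha
Overall: Team Beta 95/176 = 54.0%, Team Alpha 126/266 = 47.4% → Team Beta
Team Alpha wins each ticket group but Team Beta wins overall — the comparison reverses. Team Alpha's tickets skew toward P0, which has a lower base rate.

No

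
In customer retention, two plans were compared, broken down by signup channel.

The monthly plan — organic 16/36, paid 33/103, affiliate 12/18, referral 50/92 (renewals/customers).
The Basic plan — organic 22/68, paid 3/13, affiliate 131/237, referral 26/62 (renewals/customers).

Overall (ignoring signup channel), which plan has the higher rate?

Organic: the monthly plan 16/36 = 44.4%, the Basic plan 22/68 = 32.4% → the monthly plan
Paid: the monthly plan 33/103 = 32.0%, the Basic plan 3/13 = 23.1% → the monthly plan
Affiliate: the monthly plan 12/18 = 66.7%, the Basic plan 131/237 = 55.3% → the monthly plan
Referral: the monthly plan 50/92 = 54.3%, the Basic plan 26/62 = 41.9% → the monthly plan
Overall: the monthly plan 111/249 = 44.6%, the Basic plan 182/380 = 47.9% → the Basic plan
(The monthly plan wins every signup group but the Basic plan wins overall — the monthly plan's customers skew toward the low-rate paid group.)

the Basic plan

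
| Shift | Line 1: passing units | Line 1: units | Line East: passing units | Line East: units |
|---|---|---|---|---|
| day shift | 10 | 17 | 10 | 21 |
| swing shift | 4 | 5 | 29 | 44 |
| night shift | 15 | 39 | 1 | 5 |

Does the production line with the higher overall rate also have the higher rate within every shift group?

Day shift: Line 1 10/17 = 58.8%, Line East 10/21 = 47.6% → Line 1
Swing shift: Line 1 4/5 = 80.0%, Line East 29/44 = 65.9% → Line 1
Night shift: Line 1 15/39 = 38.5%, Line East 1/5 = 20.0% → Line 1
Overall: Line 1 29/61 = 47.5%, Line East 40/70 = 57.1% → Line East
Line 1 wins each shift group but Line East wins overall — the comparison reverses. Line 1's units skew toward night shift, which has a lower base rate.

No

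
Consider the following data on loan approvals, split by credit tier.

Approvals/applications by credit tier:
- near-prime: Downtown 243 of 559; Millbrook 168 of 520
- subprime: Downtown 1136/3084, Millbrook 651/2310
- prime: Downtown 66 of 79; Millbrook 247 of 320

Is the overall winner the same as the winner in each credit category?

Yes

Near-prime: Downtown 243/559 = 43.5%, Millbrook 168/520 = 32.3% → Downtown
Subprime: Downtown 1136/3084 = 36.8%, Millbrook 651/2310 = 28.2% → Downtown
Prime: Downtown 66/79 = 83.5%, Millbrook 247/320 = 77.2% → Downtown
Overall: Downtown 1445/3722 = 38.8%, Millbrook 1066/3150 = 33.8% → Downtown
Downtown wins overall and in every credit group — no reversal.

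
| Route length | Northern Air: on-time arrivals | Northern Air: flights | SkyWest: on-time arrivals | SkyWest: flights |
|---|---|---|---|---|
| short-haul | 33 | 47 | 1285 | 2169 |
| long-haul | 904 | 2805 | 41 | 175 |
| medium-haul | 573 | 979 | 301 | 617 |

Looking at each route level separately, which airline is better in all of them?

Short-haul: Northern Air 33/47 = 70.2%, SkyWest 1285/2169 = 59.2% → Northern Air
Long-haul: Northern Air 904/2805 = 32.2%, SkyWest 41/175 = 23.4% → Northern Air
Medium-haul: Northern Air 573/979 = 58.5%, SkyWest 301/617 = 48.8% → Northern Air
Northern Air has the higher rate in all 3 groups.

Northern Air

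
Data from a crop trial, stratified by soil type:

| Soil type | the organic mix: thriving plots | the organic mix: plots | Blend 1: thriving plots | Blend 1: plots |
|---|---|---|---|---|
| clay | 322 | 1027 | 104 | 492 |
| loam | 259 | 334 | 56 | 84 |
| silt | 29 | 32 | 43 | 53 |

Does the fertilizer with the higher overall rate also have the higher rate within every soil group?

Yes

Clay: the organic mix 322/1027 = 31.4%, Blend 1 104/492 = 21.1% → the organic mix
Loam: the organic mix 259/334 = 77.5%, Blend 1 56/84 = 66.7% → the organic mix
Silt: the organic mix 29/32 = 90.6%, Blend 1 43/53 = 81.1% → the organic mix
Overall: the organic mix 610/1393 = 43.8%, Blend 1 203/629 = 32.3% → the organic mix
The organic mix wins overall and in every soil group — no reversal.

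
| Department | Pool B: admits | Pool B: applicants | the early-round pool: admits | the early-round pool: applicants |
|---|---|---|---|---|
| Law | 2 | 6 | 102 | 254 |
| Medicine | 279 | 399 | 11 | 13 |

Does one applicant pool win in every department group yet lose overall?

Yes

Law: Pool B 2/6 = 33.3%, the early-round pool 102/254 = 40.2% → the early-round pool
Medicine: Pool B 279/399 = 69.9%, the early-round pool 11/13 = 84.6% → the early-round pool
Overall: Pool B 281/405 = 69.4%, the early-round pool 113/267 = 42.3% → Pool B
The early-round pool wins each department group but Pool B wins overall — the comparison reverses. The early-round pool's applicants skew toward Law, which has a lower base rate.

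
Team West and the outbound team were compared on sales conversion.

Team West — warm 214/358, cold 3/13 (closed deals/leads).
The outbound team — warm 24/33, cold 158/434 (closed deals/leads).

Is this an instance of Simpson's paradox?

Yes

Warm: Team West 214/358 = 59.8%, the outbound team 24/33 = 72.7% → the outbound team
Cold: Team West 3/13 = 23.1%, the outbound team 158/434 = 36.4% → the outbound team
Overall: Team West 217/371 = 58.5%, the outbound team 182/467 = 39.0% → Team West
The outbound team wins each lead group but Team West wins overall — the comparison reverses. The outbound team's leads skew toward cold, which has a lower base rate.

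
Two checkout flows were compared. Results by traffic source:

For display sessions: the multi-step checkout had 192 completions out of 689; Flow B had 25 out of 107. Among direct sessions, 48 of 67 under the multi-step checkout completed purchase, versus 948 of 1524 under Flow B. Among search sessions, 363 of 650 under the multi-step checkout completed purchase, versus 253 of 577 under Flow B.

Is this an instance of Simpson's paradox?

Yes

Display: the multi-step checkout 192/689 = 27.9%, Flow B 25/107 = 23.4% → the multi-step checkout
Direct: the multi-step checkout 48/67 = 71.6%, Flow B 948/1524 = 62.2% → the multi-step checkout
Search: the multi-step checkout 363/650 = 55.8%, Flow B 253/577 = 43.8% → the multi-step checkout
Overall: the multi-step checkout 603/1406 = 42.9%, Flow B 1226/2208 = 55.5% → Flow B
The multi-step checkout wins each traffic group but Flow B wins overall — the comparison reverses. The multi-step checkout's sessions skew toward display, which has a lower base rate.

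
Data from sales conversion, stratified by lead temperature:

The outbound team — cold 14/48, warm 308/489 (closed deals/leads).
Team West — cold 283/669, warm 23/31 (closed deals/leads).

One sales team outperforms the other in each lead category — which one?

Team West

Cold: the outbound team 14/48 = 29.2%, Team West 283/669 = 42.3% → Team West
Warm: the outbound team 308/489 = 63.0%, Team West 23/31 = 74.2% → Team West
Team West has the higher rate in both groups.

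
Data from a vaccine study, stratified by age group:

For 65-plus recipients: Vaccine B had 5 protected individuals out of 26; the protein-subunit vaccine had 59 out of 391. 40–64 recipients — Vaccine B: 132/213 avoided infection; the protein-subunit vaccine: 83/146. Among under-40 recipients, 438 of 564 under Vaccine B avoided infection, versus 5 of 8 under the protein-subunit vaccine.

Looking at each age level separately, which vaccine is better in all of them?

65-plus: Vaccine B 5/26 = 19.2%, the protein-subunit vaccine 59/391 = 15.1% → Vaccine B
40–64: Vaccine B 132/213 = 62.0%, the protein-subunit vaccine 83/146 = 56.8% → Vaccine B
Under-40: Vaccine B 438/564 = 77.7%, the protein-subunit vaccine 5/8 = 62.5% → Vaccine B
Vaccine B has the higher rate in all 3 groups.

Vaccine B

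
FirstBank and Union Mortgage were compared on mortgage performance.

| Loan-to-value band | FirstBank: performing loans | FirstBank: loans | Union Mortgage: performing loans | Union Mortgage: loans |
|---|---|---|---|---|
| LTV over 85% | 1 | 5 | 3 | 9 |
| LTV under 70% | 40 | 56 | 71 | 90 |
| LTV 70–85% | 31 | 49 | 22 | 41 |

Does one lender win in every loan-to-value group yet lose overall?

LTV over 85%: FirstBank 1/5 = 20.0%, Union Mortgage 3/9 = 33.3% → Union Mortgage
LTV under 70%: FirstBank 40/56 = 71.4%, Union Mortgage 71/90 = 78.9% → Union Mortgage
LTV 70–85%: FirstBank 31/49 = 63.3%, Union Mortgage 22/41 = 53.7% → FirstBank
Overall: FirstBank 72/110 = 65.5%, Union Mortgage 96/140 = 68.6% → Union Mortgage
Neither sweeps: FirstBank wins 1 of 3 groups, Union Mortgage wins 2. Union Mortgage wins overall but not every group — no Simpson reversal.

No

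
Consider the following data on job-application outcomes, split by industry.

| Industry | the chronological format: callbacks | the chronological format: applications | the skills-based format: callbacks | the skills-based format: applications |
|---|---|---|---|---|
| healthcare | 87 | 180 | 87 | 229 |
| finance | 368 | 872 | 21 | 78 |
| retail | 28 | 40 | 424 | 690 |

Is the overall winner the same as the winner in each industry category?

No

Healthcare: the chronological format 87/180 = 48.3%, the skills-based format 87/229 = 38.0% → the chronological format
Finance: the chronological format 368/872 = 42.2%, the skills-based format 21/78 = 26.9% → the chronological format
Retail: the chronological format 28/40 = 70.0%, the skills-based format 424/690 = 61.4% → the chronological format
Overall: the chronological format 483/1092 = 44.2%, the skills-based format 532/997 = 53.4% → the skills-based format
The chronological format wins each industry group but the skills-based format wins overall — the comparison reverses. The chronological format's applications skew toward finance, which has a lower base rate.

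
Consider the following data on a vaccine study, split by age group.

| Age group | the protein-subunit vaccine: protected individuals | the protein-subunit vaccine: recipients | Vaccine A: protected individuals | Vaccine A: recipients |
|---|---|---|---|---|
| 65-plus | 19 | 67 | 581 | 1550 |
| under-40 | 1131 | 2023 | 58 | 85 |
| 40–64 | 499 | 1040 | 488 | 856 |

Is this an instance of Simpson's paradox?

Yes

65-plus: the protein-subunit vaccine 19/67 = 28.4%, Vaccine A 581/1550 = 37.5% → Vaccine A
Under-40: the protein-subunit vaccine 1131/2023 = 55.9%, Vaccine A 58/85 = 68.2% → Vaccine A
40–64: the protein-subunit vaccine 499/1040 = 48.0%, Vaccine A 488/856 = 57.0% → Vaccine A
Overall: the protein-subunit vaccine 1649/3130 = 52.7%, Vaccine A 1127/2491 = 45.2% → the protein-subunit vaccine
Vaccine A wins each age group but the protein-subunit vaccine wins overall — the comparison reverses. Vaccine A's recipients skew toward 65-plus, which has a lower base rate.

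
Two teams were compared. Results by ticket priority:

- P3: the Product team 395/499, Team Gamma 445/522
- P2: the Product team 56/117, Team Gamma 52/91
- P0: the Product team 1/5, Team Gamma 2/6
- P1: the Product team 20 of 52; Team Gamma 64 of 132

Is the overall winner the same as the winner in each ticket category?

P3: the Product team 395/499 = 79.2%, Team Gamma 445/522 = 85.2% → Team Gamma
P2: the Product team 56/117 = 47.9%, Team Gamma 52/91 = 57.1% → Team Gamma
P0: the Product team 1/5 = 20.0%, Team Gamma 2/6 = 33.3% → Team Gamma
P1: the Product team 20/52 = 38.5%, Team Gamma 64/132 = 48.5% → Team Gamma
Overall: the Product team 472/673 = 70.1%, Team Gamma 563/751 = 75.0% → Team Gamma
Team Gamma wins overall and in every ticket group — no reversal.

Yes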